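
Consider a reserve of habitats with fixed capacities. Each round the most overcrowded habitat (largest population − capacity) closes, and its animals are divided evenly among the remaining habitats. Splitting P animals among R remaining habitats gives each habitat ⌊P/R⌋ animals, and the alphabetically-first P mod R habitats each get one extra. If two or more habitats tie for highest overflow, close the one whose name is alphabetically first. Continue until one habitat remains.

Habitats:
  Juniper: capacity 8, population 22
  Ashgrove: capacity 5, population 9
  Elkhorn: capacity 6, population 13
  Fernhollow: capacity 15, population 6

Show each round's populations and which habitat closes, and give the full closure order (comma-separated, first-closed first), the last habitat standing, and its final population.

Closure order: Juniper, Elkhorn, Ashgrove
Last habitat: Fernhollow with 50 animals

Round 1: Ashgrove=9 Elkhorn=13 Fernhollow=6 Juniper=22 → close Juniper (overflow 14)
  22÷3 = 7 each, +1 to first 1
Round 2: Ashgrove=17 Elkhorn=20 Fernhollow=13 → close Elkhorn (overflow 14)
  20÷2 = 10 each, +1 to first 0
Round 3: Ashgrove=27 Fernhollow=23 → close Ashgrove (overflow 22)
  27÷1 = 27 each, +1 to first 0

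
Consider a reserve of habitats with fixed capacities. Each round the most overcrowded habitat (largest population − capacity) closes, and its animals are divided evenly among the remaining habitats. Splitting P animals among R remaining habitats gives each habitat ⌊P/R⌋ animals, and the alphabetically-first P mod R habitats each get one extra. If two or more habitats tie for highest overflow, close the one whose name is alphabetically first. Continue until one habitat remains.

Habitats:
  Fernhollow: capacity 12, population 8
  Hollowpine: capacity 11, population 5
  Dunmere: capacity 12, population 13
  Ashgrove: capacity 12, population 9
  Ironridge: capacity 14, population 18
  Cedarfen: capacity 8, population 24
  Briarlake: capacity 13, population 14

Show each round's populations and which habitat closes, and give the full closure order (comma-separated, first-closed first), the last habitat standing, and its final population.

Round 1: Ashgrove=9 Briarlake=14 Cedarfen=24 Dunmere=13 Fernhollow=8 Hollowpine=5 Ironridge=18 → close Cedarfen (overflow 16)
  24÷6 = 4 each, +1 to first 0
Round 2: Ashgrove=13 Briarlake=18 Dunmere=17 Fernhollow=12 Hollowpine=9 Ironridge=22 → close Ironridge (overflow 8)
  22÷5 = 4 each, +1 to first 2
Round 3: Ashgrove=18 Briarlake=23 Dunmere=21 Fernhollow=16 Hollowpine=13 → close Briarlake (overflow 10)
  23÷4 = 5 each, +1 to first 3
Round 4: Ashgrove=24 Dunmere=27 Fernhollow=22 Hollowpine=18 → close Dunmere (overflow 15)
  27÷3 = 9 each, +1 to first 0
Round 5: Ashgrove=33 Fernhollow=31 Hollowpine=27 → close Ashgrove (overflow 21)
  33÷2 = 16 each, +1 to first 1
Round 6: Fernhollow=48 Hollowpine=43 → close Fernhollow (overflow 36)
  48÷1 = 48 each, +1 to first 0

Closure order: Cedarfen, Ironridge, Briarlake, Dunmere, Ashgrove, Fernhollow
Last habitat: Hollowpine with 91 animals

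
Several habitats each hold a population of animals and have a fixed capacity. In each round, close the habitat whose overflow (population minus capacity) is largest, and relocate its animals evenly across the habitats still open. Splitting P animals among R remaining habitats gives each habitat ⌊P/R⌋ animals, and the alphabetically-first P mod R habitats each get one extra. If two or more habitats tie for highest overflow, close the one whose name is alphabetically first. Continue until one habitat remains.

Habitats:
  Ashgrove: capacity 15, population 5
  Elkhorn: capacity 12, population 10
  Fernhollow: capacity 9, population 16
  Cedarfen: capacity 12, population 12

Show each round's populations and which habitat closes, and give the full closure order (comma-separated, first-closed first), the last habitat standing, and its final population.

Closure order: Fernhollow, Cedarfen, Elkhorn
Last habitat: Ashgrove with 43 animals

Round 1: Ashgrove=5 Cedarfen=12 Elkhorn=10 Fernhollow=16 → close Fernhollow (overflow 7)
  16÷3 = 5 each, +1 to first 1
Round 2: Ashgrove=11 Cedarfen=17 Elkhorn=15 → close Cedarfen (overflow 5)
  17÷2 = 8 each, +1 to first 1
Round 3: Ashgrove=20 Elkhorn=23 → close Elkhorn (overflow 11)
  23÷1 = 23 each, +1 to first 0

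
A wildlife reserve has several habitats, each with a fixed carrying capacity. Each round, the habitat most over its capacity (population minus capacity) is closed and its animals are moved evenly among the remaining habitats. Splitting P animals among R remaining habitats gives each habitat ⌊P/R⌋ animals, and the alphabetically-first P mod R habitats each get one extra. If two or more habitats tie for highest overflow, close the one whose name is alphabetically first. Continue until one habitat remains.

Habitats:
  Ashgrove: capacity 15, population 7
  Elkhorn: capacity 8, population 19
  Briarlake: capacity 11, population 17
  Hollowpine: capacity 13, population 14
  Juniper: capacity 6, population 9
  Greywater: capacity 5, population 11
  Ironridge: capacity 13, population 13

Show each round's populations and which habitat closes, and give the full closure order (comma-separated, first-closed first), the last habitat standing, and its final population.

Closure order: Elkhorn, Briarlake, Greywater, Juniper, Hollowpine, Ironridge
Last habitat: Ashgrove with 90 animals

Round 1: Ashgrove=7 Briarlake=17 Elkhorn=19 Greywater=11 Hollowpine=14 Ironridge=13 Juniper=9 → close Elkhorn (overflow 11)
  19÷6 = 3 each, +1 to first 1
Round 2: Ashgrove=11 Briarlake=20 Greywater=14 Hollowpine=17 Ironridge=16 Juniper=12 → close Briarlake (overflow 9)
  20÷5 = 4 each, +1 to first 0
Round 3: Ashgrove=15 Greywater=18 Hollowpine=21 Ironridge=20 Juniper=16 → close Greywater (overflow 13)
  18÷4 = 4 each, +1 to first 2
Round 4: Ashgrove=20 Hollowpine=26 Ironridge=24 Juniper=20 → close Juniper (overflow 14)
  20÷3 = 6 each, +1 to first 2
Round 5: Ashgrove=27 Hollowpine=33 Ironridge=30 → close Hollowpine (overflow 20)
  33÷2 = 16 each, +1 to first 1
Round 6: Ashgrove=44 Ironridge=46 → close Ironridge (overflow 33)
  46÷1 = 46 each, +1 to first 0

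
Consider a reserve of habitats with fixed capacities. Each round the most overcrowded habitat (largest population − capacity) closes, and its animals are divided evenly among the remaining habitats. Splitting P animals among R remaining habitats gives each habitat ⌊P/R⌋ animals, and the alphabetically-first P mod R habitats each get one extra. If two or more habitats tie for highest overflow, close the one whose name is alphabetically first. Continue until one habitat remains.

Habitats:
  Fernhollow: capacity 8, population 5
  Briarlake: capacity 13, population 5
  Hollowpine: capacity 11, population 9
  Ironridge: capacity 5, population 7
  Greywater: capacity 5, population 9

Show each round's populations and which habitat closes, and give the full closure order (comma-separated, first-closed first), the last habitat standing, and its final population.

Closure order: Greywater, Ironridge, Hollowpine, Fernhollow
Last habitat: Briarlake with 35 animals

Round 1: Briarlake=5 Fernhollow=5 Greywater=9 Hollowpine=9 Ironridge=7 → close Greywater (overflow 4)
  9÷4 = 2 each, +1 to first 1
Round 2: Briarlake=8 Fernhollow=7 Hollowpine=11 Ironridge=9 → close Ironridge (overflow 4)
  9÷3 = 3 each, +1 to first 0
Round 3: Briarlake=11 Fernhollow=10 Hollowpine=14 → close Hollowpine (overflow 3)
  14÷2 = 7 each, +1 to first 0
Round 4: Briarlake=18 Fernhollow=17 → close Fernhollow (overflow 9)
  17÷1 = 17 each, +1 to first 0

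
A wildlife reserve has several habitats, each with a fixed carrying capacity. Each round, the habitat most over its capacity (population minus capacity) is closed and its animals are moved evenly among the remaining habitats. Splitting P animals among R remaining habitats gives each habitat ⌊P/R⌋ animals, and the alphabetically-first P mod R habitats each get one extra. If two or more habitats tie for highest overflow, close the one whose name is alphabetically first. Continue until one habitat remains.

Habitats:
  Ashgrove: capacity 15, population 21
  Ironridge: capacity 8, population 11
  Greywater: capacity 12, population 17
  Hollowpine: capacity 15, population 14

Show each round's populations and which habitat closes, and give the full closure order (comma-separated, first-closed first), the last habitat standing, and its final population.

Round 1: Ashgrove=21 Greywater=17 Hollowpine=14 Ironridge=11 → close Ashgrove (overflow 6)
  21÷3 = 7 each, +1 to first 0
Round 2: Greywater=24 Hollowpine=21 Ironridge=18 → close Greywater (overflow 12)
  24÷2 = 12 each, +1 to first 0
Round 3: Hollowpine=33 Ironridge=30 → close Ironridge (overflow 22)
  30÷1 = 30 each, +1 to first 0

Closure order: Ashgrove, Greywater, Ironridge
Last habitat: Hollowpine with 63 animals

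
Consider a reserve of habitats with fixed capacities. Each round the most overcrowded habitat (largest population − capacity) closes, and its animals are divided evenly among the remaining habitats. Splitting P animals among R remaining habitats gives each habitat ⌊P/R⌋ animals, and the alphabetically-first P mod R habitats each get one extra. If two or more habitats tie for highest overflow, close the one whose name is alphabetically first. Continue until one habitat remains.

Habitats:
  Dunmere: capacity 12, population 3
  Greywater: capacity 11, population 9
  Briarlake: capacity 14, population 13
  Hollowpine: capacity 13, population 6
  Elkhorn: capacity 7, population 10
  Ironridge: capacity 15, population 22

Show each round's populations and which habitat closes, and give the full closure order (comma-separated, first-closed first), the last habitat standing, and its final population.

Closure order: Ironridge, Elkhorn, Briarlake, Greywater, Dunmere
Last habitat: Hollowpine with 63 animals

Round 1: Briarlake=13 Dunmere=3 Elkhorn=10 Greywater=9 Hollowpine=6 Ironridge=22 → close Ironridge (overflow 7)
  22÷5 = 4 each, +1 to first 2
Round 2: Briarlake=18 Dunmere=8 Elkhorn=14 Greywater=13 Hollowpine=10 → close Elkhorn (overflow 7)
  14÷4 = 3 each, +1 to first 2
Round 3: Briarlake=22 Dunmere=12 Greywater=16 Hollowpine=13 → close Briarlake (overflow 8)
  22÷3 = 7 each, +1 to first 1
Round 4: Dunmere=20 Greywater=23 Hollowpine=20 → close Greywater (overflow 12)
  23÷2 = 11 each, +1 to first 1
Round 5: Dunmere=32 Hollowpine=31 → close Dunmere (overflow 20)
  32÷1 = 32 each, +1 to first 0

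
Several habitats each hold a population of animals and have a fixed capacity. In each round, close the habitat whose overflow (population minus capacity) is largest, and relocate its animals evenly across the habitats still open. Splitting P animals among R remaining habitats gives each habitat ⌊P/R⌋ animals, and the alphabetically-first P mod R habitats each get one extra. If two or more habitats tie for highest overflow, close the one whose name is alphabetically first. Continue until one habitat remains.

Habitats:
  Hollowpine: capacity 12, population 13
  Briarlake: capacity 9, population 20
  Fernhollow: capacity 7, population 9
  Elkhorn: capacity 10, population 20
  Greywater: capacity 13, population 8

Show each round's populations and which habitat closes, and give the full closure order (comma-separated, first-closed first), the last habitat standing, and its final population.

Closure order: Briarlake, Elkhorn, Fernhollow, Hollowpine
Last habitat: Greywater with 70 animals

Round 1: Briarlake=20 Elkhorn=20 Fernhollow=9 Greywater=8 Hollowpine=13 → close Briarlake (overflow 11)
  20÷4 = 5 each, +1 to first 0
Round 2: Elkhorn=25 Fernhollow=14 Greywater=13 Hollowpine=18 → close Elkhorn (overflow 15)
  25÷3 = 8 each, +1 to first 1
Round 3: Fernhollow=23 Greywater=21 Hollowpine=26 → close Fernhollow (overflow 16)
  23÷2 = 11 each, +1 to first 1
Round 4: Greywater=33 Hollowpine=37 → close Hollowpine (overflow 25)
  37÷1 = 37 each, +1 to first 0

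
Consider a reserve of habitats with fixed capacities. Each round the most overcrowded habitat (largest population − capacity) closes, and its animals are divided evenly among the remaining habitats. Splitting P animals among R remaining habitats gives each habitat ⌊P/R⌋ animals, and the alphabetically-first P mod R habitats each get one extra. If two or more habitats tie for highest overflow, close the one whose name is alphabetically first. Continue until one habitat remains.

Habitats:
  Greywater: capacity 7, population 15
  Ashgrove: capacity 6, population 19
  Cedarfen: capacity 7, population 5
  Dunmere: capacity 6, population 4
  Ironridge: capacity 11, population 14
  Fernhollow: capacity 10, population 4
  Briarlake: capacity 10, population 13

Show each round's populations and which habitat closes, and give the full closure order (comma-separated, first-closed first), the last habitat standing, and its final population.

Round 1: Ashgrove=19 Briarlake=13 Cedarfen=5 Dunmere=4 Fernhollow=4 Greywater=15 Ironridge=14 → close Ashgrove (overflow 13)
  19÷6 = 3 each, +1 to first 1
Round 2: Briarlake=17 Cedarfen=8 Dunmere=7 Fernhollow=7 Greywater=18 Ironridge=17 → close Greywater (overflow 11)
  18÷5 = 3 each, +1 to first 3
Round 3: Briarlake=21 Cedarfen=12 Dunmere=11 Fernhollow=10 Ironridge=20 → close Briarlake (overflow 11)
  21÷4 = 5 each, +1 to first 1
Round 4: Cedarfen=18 Dunmere=16 Fernhollow=15 Ironridge=25 → close Ironridge (overflow 14)
  25÷3 = 8 each, +1 to first 1
Round 5: Cedarfen=27 Dunmere=24 Fernhollow=23 → close Cedarfen (overflow 20)
  27÷2 = 13 each, +1 to first 1
Round 6: Dunmere=38 Fernhollow=36 → close Dunmere (overflow 32)
  38÷1 = 38 each, +1 to first 0

Closure order: Ashgrove, Greywater, Briarlake, Ironridge, Cedarfen, Dunmere
Last habitat: Fernhollow with 74 animals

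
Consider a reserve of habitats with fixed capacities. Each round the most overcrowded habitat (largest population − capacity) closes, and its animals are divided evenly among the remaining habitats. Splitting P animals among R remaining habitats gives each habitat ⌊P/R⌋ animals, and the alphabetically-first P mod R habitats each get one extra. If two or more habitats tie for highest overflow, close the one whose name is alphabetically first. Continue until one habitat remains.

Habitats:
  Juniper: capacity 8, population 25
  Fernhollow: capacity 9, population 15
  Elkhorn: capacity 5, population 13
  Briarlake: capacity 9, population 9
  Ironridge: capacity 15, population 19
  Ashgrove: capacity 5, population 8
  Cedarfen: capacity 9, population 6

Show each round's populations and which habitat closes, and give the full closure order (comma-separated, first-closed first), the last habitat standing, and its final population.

Closure order: Juniper, Elkhorn, Fernhollow, Ashgrove, Ironridge, Briarlake
Last habitat: Cedarfen with 95 animals

Round 1: Ashgrove=8 Briarlake=9 Cedarfen=6 Elkhorn=13 Fernhollow=15 Ironridge=19 Juniper=25 → close Juniper (overflow 17)
  25÷6 = 4 each, +1 to first 1
Round 2: Ashgrove=13 Briarlake=13 Cedarfen=10 Elkhorn=17 Fernhollow=19 Ironridge=23 → close Elkhorn (overflow 12)
  17÷5 = 3 each, +1 to first 2
Round 3: Ashgrove=17 Briarlake=17 Cedarfen=13 Fernhollow=22 Ironridge=26 → close Fernhollow (overflow 13)
  22÷4 = 5 each, +1 to first 2
Round 4: Ashgrove=23 Briarlake=23 Cedarfen=18 Ironridge=31 → close Ashgrove (overflow 18)
  23÷3 = 7 each, +1 to first 2
Round 5: Briarlake=31 Cedarfen=26 Ironridge=38 → close Ironridge (overflow 23)
  38÷2 = 19 each, +1 to first 0
Round 6: Briarlake=50 Cedarfen=45 → close Briarlake (overflow 41)
  50÷1 = 50 each, +1 to first 0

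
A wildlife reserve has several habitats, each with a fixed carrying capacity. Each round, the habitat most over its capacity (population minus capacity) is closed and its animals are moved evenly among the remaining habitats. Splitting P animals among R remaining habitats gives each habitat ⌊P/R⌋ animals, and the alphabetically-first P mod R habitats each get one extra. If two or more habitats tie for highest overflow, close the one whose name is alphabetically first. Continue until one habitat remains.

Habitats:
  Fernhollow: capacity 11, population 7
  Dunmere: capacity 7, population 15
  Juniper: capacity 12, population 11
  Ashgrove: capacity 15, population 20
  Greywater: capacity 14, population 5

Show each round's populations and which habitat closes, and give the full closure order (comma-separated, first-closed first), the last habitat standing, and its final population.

Round 1: Ashgrove=20 Dunmere=15 Fernhollow=7 Greywater=5 Juniper=11 → close Dunmere (overflow 8)
  15÷4 = 3 each, +1 to first 3
Round 2: Ashgrove=24 Fernhollow=11 Greywater=9 Juniper=14 → close Ashgrove (overflow 9)
  24÷3 = 8 each, +1 to first 0
Round 3: Fernhollow=19 Greywater=17 Juniper=22 → close Juniper (overflow 10)
  22÷2 = 11 each, +1 to first 0
Round 4: Fernhollow=30 Greywater=28 → close Fernhollow (overflow 19)
  30÷1 = 30 each, +1 to first 0

Closure order: Dunmere, Ashgrove, Juniper, Fernhollow
Last habitat: Greywater with 58 animals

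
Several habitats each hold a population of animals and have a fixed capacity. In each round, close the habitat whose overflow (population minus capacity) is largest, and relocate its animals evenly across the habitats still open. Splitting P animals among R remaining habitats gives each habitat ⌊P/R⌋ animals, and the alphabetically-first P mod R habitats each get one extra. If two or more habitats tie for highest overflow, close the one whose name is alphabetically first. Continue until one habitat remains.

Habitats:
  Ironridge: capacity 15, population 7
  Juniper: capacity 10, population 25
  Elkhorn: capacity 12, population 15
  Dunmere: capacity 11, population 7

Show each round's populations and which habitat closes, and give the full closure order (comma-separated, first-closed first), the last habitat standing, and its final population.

Closure order: Juniper, Elkhorn, Dunmere
Last habitat: Ironridge with 54 animals

Round 1: Dunmere=7 Elkhorn=15 Ironridge=7 Juniper=25 → close Juniper (overflow 15)
  25÷3 = 8 each, +1 to first 1
Round 2: Dunmere=16 Elkhorn=23 Ironridge=15 → close Elkhorn (overflow 11)
  23÷2 = 11 each, +1 to first 1
Round 3: Dunmere=28 Ironridge=26 → close Dunmere (overflow 17)
  28÷1 = 28 each, +1 to first 0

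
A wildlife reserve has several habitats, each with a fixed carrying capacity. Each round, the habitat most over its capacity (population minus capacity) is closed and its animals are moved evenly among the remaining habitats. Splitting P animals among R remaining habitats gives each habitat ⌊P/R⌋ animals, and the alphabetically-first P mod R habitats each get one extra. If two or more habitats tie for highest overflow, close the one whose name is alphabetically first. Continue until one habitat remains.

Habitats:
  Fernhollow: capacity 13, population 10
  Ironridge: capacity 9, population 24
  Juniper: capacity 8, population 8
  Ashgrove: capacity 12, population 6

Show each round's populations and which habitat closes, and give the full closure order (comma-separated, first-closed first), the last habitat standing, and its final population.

Round 1: Ashgrove=6 Fernhollow=10 Ironridge=24 Juniper=8 → close Ironridge (overflow 15)
  24÷3 = 8 each, +1 to first 0
Round 2: Ashgrove=14 Fernhollow=18 Juniper=16 → close Juniper (overflow 8)
  16÷2 = 8 each, +1 to first 0
Round 3: Ashgrove=22 Fernhollow=26 → close Fernhollow (overflow 13)
  26÷1 = 26 each, +1 to first 0

Closure order: Ironridge, Juniper, Fernhollow
Last habitat: Ashgrove with 48 animals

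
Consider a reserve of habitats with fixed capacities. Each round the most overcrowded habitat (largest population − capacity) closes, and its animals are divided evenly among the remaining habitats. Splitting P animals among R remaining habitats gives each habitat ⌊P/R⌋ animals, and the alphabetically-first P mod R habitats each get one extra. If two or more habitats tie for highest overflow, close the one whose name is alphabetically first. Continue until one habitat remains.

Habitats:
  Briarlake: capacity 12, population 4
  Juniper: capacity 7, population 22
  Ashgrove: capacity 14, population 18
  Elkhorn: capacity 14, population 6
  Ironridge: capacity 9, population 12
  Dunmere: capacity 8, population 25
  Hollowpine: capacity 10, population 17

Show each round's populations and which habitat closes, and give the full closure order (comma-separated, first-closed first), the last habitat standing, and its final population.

Round 1: Ashgrove=18 Briarlake=4 Dunmere=25 Elkhorn=6 Hollowpine=17 Ironridge=12 Juniper=22 → close Dunmere (overflow 17)
  25÷6 = 4 each, +1 to first 1
Round 2: Ashgrove=23 Briarlake=8 Elkhorn=10 Hollowpine=21 Ironridge=16 Juniper=26 → close Juniper (overflow 19)
  26÷5 = 5 each, +1 to first 1
Round 3: Ashgrove=29 Briarlake=13 Elkhorn=15 Hollowpine=26 Ironridge=21 → close Hollowpine (overflow 16)
  26÷4 = 6 each, +1 to first 2
Round 4: Ashgrove=36 Briarlake=20 Elkhorn=21 Ironridge=27 → close Ashgrove (overflow 22)
  36÷3 = 12 each, +1 to first 0
Round 5: Briarlake=32 Elkhorn=33 Ironridge=39 → close Ironridge (overflow 30)
  39÷2 = 19 each, +1 to first 1
Round 6: Briarlake=52 Elkhorn=52 → close Briarlake (overflow 40)
  52÷1 = 52 each, +1 to first 0

Closure order: Dunmere, Juniper, Hollowpine, Ashgrove, Ironridge, Briarlake
Last habitat: Elkhorn with 104 animals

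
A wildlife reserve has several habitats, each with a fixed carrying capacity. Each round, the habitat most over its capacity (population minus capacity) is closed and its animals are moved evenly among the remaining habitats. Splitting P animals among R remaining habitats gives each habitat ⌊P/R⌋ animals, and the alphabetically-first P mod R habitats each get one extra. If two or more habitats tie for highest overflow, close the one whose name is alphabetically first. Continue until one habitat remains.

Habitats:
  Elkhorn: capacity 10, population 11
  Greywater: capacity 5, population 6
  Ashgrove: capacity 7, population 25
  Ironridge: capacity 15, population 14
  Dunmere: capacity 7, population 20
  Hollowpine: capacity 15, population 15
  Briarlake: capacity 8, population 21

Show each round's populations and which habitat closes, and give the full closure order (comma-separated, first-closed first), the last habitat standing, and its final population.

Closure order: Ashgrove, Briarlake, Dunmere, Elkhorn, Greywater, Hollowpine
Last habitat: Ironridge with 112 animals

Round 1: Ashgrove=25 Briarlake=21 Dunmere=20 Elkhorn=11 Greywater=6 Hollowpine=15 Ironridge=14 → close Ashgrove (overflow 18)
  25÷6 = 4 each, +1 to first 1
Round 2: Briarlake=26 Dunmere=24 Elkhorn=15 Greywater=10 Hollowpine=19 Ironridge=18 → close Briarlake (overflow 18)
  26÷5 = 5 each, +1 to first 1
Round 3: Dunmere=30 Elkhorn=20 Greywater=15 Hollowpine=24 Ironridge=23 → close Dunmere (overflow 23)
  30÷4 = 7 each, +1 to first 2
Round 4: Elkhorn=28 Greywater=23 Hollowpine=31 Ironridge=30 → close Elkhorn (overflow 18)
  28÷3 = 9 each, +1 to first 1
Round 5: Greywater=33 Hollowpine=40 Ironridge=39 → close Greywater (overflow 28)
  33÷2 = 16 each, +1 to first 1
Round 6: Hollowpine=57 Ironridge=55 → close Hollowpine (overflow 42)
  57÷1 = 57 each, +1 to first 0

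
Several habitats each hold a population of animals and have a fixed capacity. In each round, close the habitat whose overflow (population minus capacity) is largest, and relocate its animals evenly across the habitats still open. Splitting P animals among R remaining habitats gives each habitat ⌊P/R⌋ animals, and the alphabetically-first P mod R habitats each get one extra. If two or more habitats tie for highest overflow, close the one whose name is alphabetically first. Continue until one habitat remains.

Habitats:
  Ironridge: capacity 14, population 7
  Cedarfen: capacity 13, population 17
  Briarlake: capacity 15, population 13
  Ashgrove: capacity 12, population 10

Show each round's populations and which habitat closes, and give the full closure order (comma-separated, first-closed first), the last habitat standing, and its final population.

Closure order: Cedarfen, Ashgrove, Briarlake
Last habitat: Ironridge with 47 animals

Round 1: Ashgrove=10 Briarlake=13 Cedarfen=17 Ironridge=7 → close Cedarfen (overflow 4)
  17÷3 = 5 each, +1 to first 2
Round 2: Ashgrove=16 Briarlake=19 Ironridge=12 → close Ashgrove (overflow 4)
  16÷2 = 8 each, +1 to first 0
Round 3: Briarlake=27 Ironridge=20 → close Briarlake (overflow 12)
  27÷1 = 27 each, +1 to first 0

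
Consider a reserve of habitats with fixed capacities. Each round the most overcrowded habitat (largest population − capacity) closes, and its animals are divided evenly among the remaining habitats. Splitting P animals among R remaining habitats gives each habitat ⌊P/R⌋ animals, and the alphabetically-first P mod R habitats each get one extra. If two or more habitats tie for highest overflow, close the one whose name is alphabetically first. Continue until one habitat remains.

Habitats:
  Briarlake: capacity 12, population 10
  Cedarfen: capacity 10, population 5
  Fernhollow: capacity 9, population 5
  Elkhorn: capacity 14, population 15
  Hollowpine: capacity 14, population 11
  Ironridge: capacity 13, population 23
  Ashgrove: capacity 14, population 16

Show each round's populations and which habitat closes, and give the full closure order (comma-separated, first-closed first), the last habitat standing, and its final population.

Round 1: Ashgrove=16 Briarlake=10 Cedarfen=5 Elkhorn=15 Fernhollow=5 Hollowpine=11 Ironridge=23 → close Ironridge (overflow 10)
  23÷6 = 3 each, +1 to first 5
Round 2: Ashgrove=20 Briarlake=14 Cedarfen=9 Elkhorn=19 Fernhollow=9 Hollowpine=14 → close Ashgrove (overflow 6)
  20÷5 = 4 each, +1 to first 0
Round 3: Briarlake=18 Cedarfen=13 Elkhorn=23 Fernhollow=13 Hollowpine=18 → close Elkhorn (overflow 9)
  23÷4 = 5 each, +1 to first 3
Round 4: Briarlake=24 Cedarfen=19 Fernhollow=19 Hollowpine=23 → close Briarlake (overflow 12)
  24÷3 = 8 each, +1 to first 0
Round 5: Cedarfen=27 Fernhollow=27 Hollowpine=31 → close Fernhollow (overflow 18)
  27÷2 = 13 each, +1 to first 1
Round 6: Cedarfen=41 Hollowpine=44 → close Cedarfen (overflow 31)
  41÷1 = 41 each, +1 to first 0

Closure order: Ironridge, Ashgrove, Elkhorn, Briarlake, Fernhollow, Cedarfen
Last habitat: Hollowpine with 85 animals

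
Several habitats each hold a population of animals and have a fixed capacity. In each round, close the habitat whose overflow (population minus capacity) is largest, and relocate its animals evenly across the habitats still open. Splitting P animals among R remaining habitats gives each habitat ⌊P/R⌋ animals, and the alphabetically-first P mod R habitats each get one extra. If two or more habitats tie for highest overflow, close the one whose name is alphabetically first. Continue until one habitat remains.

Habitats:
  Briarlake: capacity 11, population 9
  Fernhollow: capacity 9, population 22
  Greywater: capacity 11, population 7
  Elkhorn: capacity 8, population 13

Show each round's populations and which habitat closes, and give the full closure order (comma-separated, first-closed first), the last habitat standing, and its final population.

Round 1: Briarlake=9 Elkhorn=13 Fernhollow=22 Greywater=7 → close Fernhollow (overflow 13)
  22÷3 = 7 each, +1 to first 1
Round 2: Briarlake=17 Elkhorn=20 Greywater=14 → close Elkhorn (overflow 12)
  20÷2 = 10 each, +1 to first 0
Round 3: Briarlake=27 Greywater=24 → close Briarlake (overflow 16)
  27÷1 = 27 each, +1 to first 0

Closure order: Fernhollow, Elkhorn, Briarlake
Last habitat: Greywater with 51 animals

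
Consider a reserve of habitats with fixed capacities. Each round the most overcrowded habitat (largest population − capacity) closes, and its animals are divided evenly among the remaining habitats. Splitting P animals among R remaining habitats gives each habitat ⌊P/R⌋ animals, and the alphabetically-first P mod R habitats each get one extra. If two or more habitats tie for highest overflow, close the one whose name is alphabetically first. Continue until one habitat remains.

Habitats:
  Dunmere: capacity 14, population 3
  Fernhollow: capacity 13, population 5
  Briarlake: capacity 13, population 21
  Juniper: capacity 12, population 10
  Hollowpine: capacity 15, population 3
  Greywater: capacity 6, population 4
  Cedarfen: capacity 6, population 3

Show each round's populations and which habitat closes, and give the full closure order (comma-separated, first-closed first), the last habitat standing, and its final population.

Closure order: Briarlake, Cedarfen, Greywater, Juniper, Fernhollow, Dunmere
Last habitat: Hollowpine with 49 animals

Round 1: Briarlake=21 Cedarfen=3 Dunmere=3 Fernhollow=5 Greywater=4 Hollowpine=3 Juniper=10 → close Briarlake (overflow 8)
  21÷6 = 3 each, +1 to first 3
Round 2: Cedarfen=7 Dunmere=7 Fernhollow=9 Greywater=7 Hollowpine=6 Juniper=13 → close Cedarfen (overflow 1)
  7÷5 = 1 each, +1 to first 2
Round 3: Dunmere=9 Fernhollow=11 Greywater=8 Hollowpine=7 Juniper=14 → close Greywater (overflow 2)
  8÷4 = 2 each, +1 to first 0
Round 4: Dunmere=11 Fernhollow=13 Hollowpine=9 Juniper=16 → close Juniper (overflow 4)
  16÷3 = 5 each, +1 to first 1
Round 5: Dunmere=17 Fernhollow=18 Hollowpine=14 → close Fernhollow (overflow 5)
  18÷2 = 9 each, +1 to first 0
Round 6: Dunmere=26 Hollowpine=23 → close Dunmere (overflow 12)
  26÷1 = 26 each, +1 to first 0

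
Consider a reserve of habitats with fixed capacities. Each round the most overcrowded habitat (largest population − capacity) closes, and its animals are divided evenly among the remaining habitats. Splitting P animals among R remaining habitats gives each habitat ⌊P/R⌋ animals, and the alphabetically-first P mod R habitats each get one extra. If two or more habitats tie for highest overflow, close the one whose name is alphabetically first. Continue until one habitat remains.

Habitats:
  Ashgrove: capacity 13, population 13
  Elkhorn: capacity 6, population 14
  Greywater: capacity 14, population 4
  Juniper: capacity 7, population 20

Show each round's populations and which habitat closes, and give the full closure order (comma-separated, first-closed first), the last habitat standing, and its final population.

Closure order: Juniper, Elkhorn, Ashgrove
Last habitat: Greywater with 51 animals

Round 1: Ashgrove=13 Elkhorn=14 Greywater=4 Juniper=20 → close Juniper (overflow 13)
  20÷3 = 6 each, +1 to first 2
Round 2: Ashgrove=20 Elkhorn=21 Greywater=10 → close Elkhorn (overflow 15)
  21÷2 = 10 each, +1 to first 1
Round 3: Ashgrove=31 Greywater=20 → close Ashgrove (overflow 18)
  31÷1 = 31 each, +1 to first 0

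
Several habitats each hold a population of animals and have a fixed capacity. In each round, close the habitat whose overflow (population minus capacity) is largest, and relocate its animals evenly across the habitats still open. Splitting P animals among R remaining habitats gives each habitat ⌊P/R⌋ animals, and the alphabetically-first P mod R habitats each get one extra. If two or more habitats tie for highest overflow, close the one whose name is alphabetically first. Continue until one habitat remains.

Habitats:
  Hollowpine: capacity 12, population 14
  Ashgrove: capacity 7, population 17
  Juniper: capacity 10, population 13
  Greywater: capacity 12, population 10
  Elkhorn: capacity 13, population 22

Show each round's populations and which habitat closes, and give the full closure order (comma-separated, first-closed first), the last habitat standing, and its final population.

Round 1: Ashgrove=17 Elkhorn=22 Greywater=10 Hollowpine=14 Juniper=13 → close Ashgrove (overflow 10)
  17÷4 = 4 each, +1 to first 1
Round 2: Elkhorn=27 Greywater=14 Hollowpine=18 Juniper=17 → close Elkhorn (overflow 14)
  27÷3 = 9 each, +1 to first 0
Round 3: Greywater=23 Hollowpine=27 Juniper=26 → close Juniper (overflow 16)
  26÷2 = 13 each, +1 to first 0
Round 4: Greywater=36 Hollowpine=40 → close Hollowpine (overflow 28)
  40÷1 = 40 each, +1 to first 0

Closure order: Ashgrove, Elkhorn, Juniper, Hollowpine
Last habitat: Greywater with 76 animals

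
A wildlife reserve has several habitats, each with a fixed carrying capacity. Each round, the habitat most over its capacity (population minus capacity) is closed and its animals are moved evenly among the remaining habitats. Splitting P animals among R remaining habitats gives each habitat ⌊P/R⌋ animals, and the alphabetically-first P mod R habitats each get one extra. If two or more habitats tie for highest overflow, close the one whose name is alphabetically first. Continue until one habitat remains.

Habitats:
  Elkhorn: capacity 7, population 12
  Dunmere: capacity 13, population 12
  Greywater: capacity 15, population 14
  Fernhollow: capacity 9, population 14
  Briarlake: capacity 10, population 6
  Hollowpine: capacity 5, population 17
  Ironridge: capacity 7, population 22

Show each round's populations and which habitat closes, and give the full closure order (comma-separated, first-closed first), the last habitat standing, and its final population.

Closure order: Ironridge, Hollowpine, Elkhorn, Fernhollow, Dunmere, Greywater
Last habitat: Briarlake with 97 animals

Round 1: Briarlake=6 Dunmere=12 Elkhorn=12 Fernhollow=14 Greywater=14 Hollowpine=17 Ironridge=22 → close Ironridge (overflow 15)
  22÷6 = 3 each, +1 to first 4
Round 2: Briarlake=10 Dunmere=16 Elkhorn=16 Fernhollow=18 Greywater=17 Hollowpine=20 → close Hollowpine (overflow 15)
  20÷5 = 4 each, +1 to first 0
Round 3: Briarlake=14 Dunmere=20 Elkhorn=20 Fernhollow=22 Greywater=21 → close Elkhorn (overflow 13)
  20÷4 = 5 each, +1 to first 0
Round 4: Briarlake=19 Dunmere=25 Fernhollow=27 Greywater=26 → close Fernhollow (overflow 18)
  27÷3 = 9 each, +1 to first 0
Round 5: Briarlake=28 Dunmere=34 Greywater=35 → close Dunmere (overflow 21)
  34÷2 = 17 each, +1 to first 0
Round 6: Briarlake=45 Greywater=52 → close Greywater (overflow 37)
  52÷1 = 52 each, +1 to first 0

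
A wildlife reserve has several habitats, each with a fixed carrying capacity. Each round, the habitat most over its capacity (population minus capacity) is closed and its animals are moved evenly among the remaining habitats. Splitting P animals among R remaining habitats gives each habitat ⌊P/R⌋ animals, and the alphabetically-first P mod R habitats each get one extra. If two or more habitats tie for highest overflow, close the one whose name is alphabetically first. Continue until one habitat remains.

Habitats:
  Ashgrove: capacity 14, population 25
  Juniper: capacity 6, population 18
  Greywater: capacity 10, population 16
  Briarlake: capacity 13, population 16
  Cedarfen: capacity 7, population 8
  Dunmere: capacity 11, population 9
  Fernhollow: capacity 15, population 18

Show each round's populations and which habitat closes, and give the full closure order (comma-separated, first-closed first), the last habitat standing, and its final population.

Closure order: Juniper, Ashgrove, Greywater, Briarlake, Cedarfen, Fernhollow
Last habitat: Dunmere with 110 animals

Round 1: Ashgrove=25 Briarlake=16 Cedarfen=8 Dunmere=9 Fernhollow=18 Greywater=16 Juniper=18 → close Juniper (overflow 12)
  18÷6 = 3 each, +1 to first 0
Round 2: Ashgrove=28 Briarlake=19 Cedarfen=11 Dunmere=12 Fernhollow=21 Greywater=19 → close Ashgrove (overflow 14)
  28÷5 = 5 each, +1 to first 3
Round 3: Briarlake=25 Cedarfen=17 Dunmere=18 Fernhollow=26 Greywater=24 → close Greywater (overflow 14)
  24÷4 = 6 each, +1 to first 0
Round 4: Briarlake=31 Cedarfen=23 Dunmere=24 Fernhollow=32 → close Briarlake (overflow 18)
  31÷3 = 10 each, +1 to first 1
Round 5: Cedarfen=34 Dunmere=34 Fernhollow=42 → close Cedarfen (overflow 27)
  34÷2 = 17 each, +1 to first 0
Round 6: Dunmere=51 Fernhollow=59 → close Fernhollow (overflow 44)
  59÷1 = 59 each, +1 to first 0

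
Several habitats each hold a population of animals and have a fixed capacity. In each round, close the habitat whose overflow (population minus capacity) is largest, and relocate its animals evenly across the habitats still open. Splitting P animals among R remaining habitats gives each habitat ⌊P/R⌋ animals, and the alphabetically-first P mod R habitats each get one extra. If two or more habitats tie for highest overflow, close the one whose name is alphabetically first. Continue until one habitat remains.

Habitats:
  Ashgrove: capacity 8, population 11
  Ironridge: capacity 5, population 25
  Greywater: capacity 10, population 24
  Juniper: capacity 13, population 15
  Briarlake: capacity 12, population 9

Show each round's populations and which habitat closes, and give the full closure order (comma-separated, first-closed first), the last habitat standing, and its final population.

Closure order: Ironridge, Greywater, Ashgrove, Juniper
Last habitat: Briarlake with 84 animals

Round 1: Ashgrove=11 Briarlake=9 Greywater=24 Ironridge=25 Juniper=15 → close Ironridge (overflow 20)
  25÷4 = 6 each, +1 to first 1
Round 2: Ashgrove=18 Briarlake=15 Greywater=30 Juniper=21 → close Greywater (overflow 20)
  30÷3 = 10 each, +1 to first 0
Round 3: Ashgrove=28 Briarlake=25 Juniper=31 → close Ashgrove (overflow 20)
  28÷2 = 14 each, +1 to first 0
Round 4: Briarlake=39 Juniper=45 → close Juniper (overflow 32)
  45÷1 = 45 each, +1 to first 0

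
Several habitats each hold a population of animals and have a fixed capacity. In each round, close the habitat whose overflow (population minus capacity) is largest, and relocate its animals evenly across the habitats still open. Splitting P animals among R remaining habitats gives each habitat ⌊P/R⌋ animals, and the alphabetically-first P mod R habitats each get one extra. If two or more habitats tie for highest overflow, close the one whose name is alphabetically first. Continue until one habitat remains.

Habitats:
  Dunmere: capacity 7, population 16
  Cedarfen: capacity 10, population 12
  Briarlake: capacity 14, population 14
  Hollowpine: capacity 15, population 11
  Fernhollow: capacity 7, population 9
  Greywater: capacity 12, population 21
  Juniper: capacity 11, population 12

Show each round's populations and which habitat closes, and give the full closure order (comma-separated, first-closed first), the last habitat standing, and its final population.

Round 1: Briarlake=14 Cedarfen=12 Dunmere=16 Fernhollow=9 Greywater=21 Hollowpine=11 Juniper=12 → close Dunmere (overflow 9)
  16÷6 = 2 each, +1 to first 4
Round 2: Briarlake=17 Cedarfen=15 Fernhollow=12 Greywater=24 Hollowpine=13 Juniper=14 → close Greywater (overflow 12)
  24÷5 = 4 each, +1 to first 4
Round 3: Briarlake=22 Cedarfen=20 Fernhollow=17 Hollowpine=18 Juniper=18 → close Cedarfen (overflow 10)
  20÷4 = 5 each, +1 to first 0
Round 4: Briarlake=27 Fernhollow=22 Hollowpine=23 Juniper=23 → close Fernhollow (overflow 15)
  22÷3 = 7 each, +1 to first 1
Round 5: Briarlake=35 Hollowpine=30 Juniper=30 → close Briarlake (overflow 21)
  35÷2 = 17 each, +1 to first 1
Round 6: Hollowpine=48 Juniper=47 → close Juniper (overflow 36)
  47÷1 = 47 each, +1 to first 0

Closure order: Dunmere, Greywater, Cedarfen, Fernhollow, Briarlake, Juniper
Last habitat: Hollowpine with 95 animals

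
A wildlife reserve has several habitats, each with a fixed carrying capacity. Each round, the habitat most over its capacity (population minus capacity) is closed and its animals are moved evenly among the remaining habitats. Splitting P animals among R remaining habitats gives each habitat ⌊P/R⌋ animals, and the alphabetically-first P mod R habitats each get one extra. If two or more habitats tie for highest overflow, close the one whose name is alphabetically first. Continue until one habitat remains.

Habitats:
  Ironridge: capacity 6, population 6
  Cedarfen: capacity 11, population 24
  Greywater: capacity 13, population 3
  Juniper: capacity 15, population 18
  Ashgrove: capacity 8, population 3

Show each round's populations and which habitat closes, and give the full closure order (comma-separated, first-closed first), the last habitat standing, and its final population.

Closure order: Cedarfen, Juniper, Ironridge, Ashgrove
Last habitat: Greywater with 54 animals

Round 1: Ashgrove=3 Cedarfen=24 Greywater=3 Ironridge=6 Juniper=18 → close Cedarfen (overflow 13)
  24÷4 = 6 each, +1 to first 0
Round 2: Ashgrove=9 Greywater=9 Ironridge=12 Juniper=24 → close Juniper (overflow 9)
  24÷3 = 8 each, +1 to first 0
Round 3: Ashgrove=17 Greywater=17 Ironridge=20 → close Ironridge (overflow 14)
  20÷2 = 10 each, +1 to first 0
Round 4: Ashgrove=27 Greywater=27 → close Ashgrove (overflow 19)
  27÷1 = 27 each, +1 to first 0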